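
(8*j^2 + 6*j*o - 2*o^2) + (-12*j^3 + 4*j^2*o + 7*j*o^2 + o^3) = -12*j^3 + 4*j^2*o + 8*j^2 + 7*j*o^2 + 6*j*o + o^3 - 2*o^2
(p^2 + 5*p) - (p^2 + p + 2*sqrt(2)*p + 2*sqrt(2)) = -2*sqrt(2)*p + 4*p - 2*sqrt(2)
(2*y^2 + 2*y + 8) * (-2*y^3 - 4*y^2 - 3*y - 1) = -4*y^5 - 12*y^4 - 30*y^3 - 40*y^2 - 26*y - 8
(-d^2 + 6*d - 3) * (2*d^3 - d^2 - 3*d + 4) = -2*d^5 + 13*d^4 - 9*d^3 - 19*d^2 + 33*d - 12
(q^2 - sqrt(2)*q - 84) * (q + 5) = q^3 - sqrt(2)*q^2 + 5*q^2 - 84*q - 5*sqrt(2)*q - 420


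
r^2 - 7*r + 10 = (r - 5)*(r - 2)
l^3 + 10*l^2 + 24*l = l*(l + 4)*(l + 6)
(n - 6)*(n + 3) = n^2 - 3*n - 18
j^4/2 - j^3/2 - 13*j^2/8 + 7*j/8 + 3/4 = (j/2 + 1/4)*(j - 2)*(j - 1)*(j + 3/2)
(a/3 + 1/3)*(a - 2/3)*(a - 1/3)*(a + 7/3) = a^4/3 + 7*a^3/9 - 7*a^2/27 - 43*a/81 + 14/81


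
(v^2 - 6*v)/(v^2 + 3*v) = (v - 6)/(v + 3)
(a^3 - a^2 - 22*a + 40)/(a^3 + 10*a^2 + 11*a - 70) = (a - 4)/(a + 7)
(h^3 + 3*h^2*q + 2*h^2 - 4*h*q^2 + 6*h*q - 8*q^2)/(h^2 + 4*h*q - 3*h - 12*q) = (h^2 - h*q + 2*h - 2*q)/(h - 3)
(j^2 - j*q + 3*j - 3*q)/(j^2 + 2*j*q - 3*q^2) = (j + 3)/(j + 3*q)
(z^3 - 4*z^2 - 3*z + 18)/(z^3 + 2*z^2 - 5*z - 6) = (z^3 - 4*z^2 - 3*z + 18)/(z^3 + 2*z^2 - 5*z - 6)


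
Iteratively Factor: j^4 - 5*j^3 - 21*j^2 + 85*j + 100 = (j - 5)*(j^3 - 21*j - 20) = (j - 5)^2*(j^2 + 5*j + 4) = (j - 5)^2*(j + 4)*(j + 1)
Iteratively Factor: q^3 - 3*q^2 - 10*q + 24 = (q + 3)*(q^2 - 6*q + 8) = (q - 4)*(q + 3)*(q - 2)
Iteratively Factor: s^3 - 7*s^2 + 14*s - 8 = (s - 1)*(s^2 - 6*s + 8) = (s - 2)*(s - 1)*(s - 4)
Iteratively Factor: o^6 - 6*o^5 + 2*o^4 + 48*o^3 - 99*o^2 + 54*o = (o - 3)*(o^5 - 3*o^4 - 7*o^3 + 27*o^2 - 18*o) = o*(o - 3)*(o^4 - 3*o^3 - 7*o^2 + 27*o - 18) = o*(o - 3)*(o + 3)*(o^3 - 6*o^2 + 11*o - 6) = o*(o - 3)^2*(o + 3)*(o^2 - 3*o + 2) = o*(o - 3)^2*(o - 1)*(o + 3)*(o - 2)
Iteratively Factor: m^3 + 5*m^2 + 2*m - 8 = (m - 1)*(m^2 + 6*m + 8) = (m - 1)*(m + 4)*(m + 2)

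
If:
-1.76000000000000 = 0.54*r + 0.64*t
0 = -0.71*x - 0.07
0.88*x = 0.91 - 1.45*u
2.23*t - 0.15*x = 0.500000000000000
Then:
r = -3.52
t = 0.22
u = 0.69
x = -0.10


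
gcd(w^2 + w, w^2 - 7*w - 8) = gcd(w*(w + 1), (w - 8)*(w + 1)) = w + 1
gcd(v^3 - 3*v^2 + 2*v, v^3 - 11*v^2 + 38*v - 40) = v - 2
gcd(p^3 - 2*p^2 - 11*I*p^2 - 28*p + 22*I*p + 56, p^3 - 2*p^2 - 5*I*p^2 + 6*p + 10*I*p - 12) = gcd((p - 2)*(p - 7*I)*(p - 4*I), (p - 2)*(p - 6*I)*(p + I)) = p - 2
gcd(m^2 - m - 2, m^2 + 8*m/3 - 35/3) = 1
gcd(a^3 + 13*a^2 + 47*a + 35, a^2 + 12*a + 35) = a^2 + 12*a + 35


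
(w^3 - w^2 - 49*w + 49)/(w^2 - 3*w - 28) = (w^2 + 6*w - 7)/(w + 4)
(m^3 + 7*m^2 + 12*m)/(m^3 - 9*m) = (m + 4)/(m - 3)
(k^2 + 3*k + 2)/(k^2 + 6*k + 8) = (k + 1)/(k + 4)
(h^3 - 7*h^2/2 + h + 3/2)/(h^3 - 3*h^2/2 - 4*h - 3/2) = (h - 1)/(h + 1)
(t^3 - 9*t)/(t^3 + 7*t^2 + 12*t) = (t - 3)/(t + 4)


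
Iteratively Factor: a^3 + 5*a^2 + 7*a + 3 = (a + 1)*(a^2 + 4*a + 3) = (a + 1)^2*(a + 3)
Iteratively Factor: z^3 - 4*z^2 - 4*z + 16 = (z - 2)*(z^2 - 2*z - 8) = (z - 4)*(z - 2)*(z + 2)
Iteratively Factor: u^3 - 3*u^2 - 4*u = (u - 4)*(u^2 + u) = u*(u - 4)*(u + 1)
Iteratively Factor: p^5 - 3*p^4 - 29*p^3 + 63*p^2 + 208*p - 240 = (p - 5)*(p^4 + 2*p^3 - 19*p^2 - 32*p + 48) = (p - 5)*(p - 4)*(p^3 + 6*p^2 + 5*p - 12) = (p - 5)*(p - 4)*(p - 1)*(p^2 + 7*p + 12) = (p - 5)*(p - 4)*(p - 1)*(p + 3)*(p + 4)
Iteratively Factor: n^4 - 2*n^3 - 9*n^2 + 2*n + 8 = (n + 2)*(n^3 - 4*n^2 - n + 4) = (n + 1)*(n + 2)*(n^2 - 5*n + 4) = (n - 1)*(n + 1)*(n + 2)*(n - 4)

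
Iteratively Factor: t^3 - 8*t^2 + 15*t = (t - 3)*(t^2 - 5*t) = t*(t - 3)*(t - 5)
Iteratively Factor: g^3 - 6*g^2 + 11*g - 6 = (g - 1)*(g^2 - 5*g + 6) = (g - 2)*(g - 1)*(g - 3)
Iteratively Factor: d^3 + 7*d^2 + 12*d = (d)*(d^2 + 7*d + 12) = d*(d + 3)*(d + 4)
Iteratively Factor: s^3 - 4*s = (s - 2)*(s^2 + 2*s) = s*(s - 2)*(s + 2)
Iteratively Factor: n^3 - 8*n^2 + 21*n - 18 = (n - 3)*(n^2 - 5*n + 6) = (n - 3)^2*(n - 2)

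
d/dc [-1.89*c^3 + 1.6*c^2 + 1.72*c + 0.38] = -5.67*c^2 + 3.2*c + 1.72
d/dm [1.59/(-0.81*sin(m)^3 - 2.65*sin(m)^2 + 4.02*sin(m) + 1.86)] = (3.8637*sin(m)^2 + 8.427*sin(m) - 6.3918)*cos(m)/(0.81*sin(m)^3 + 2.65*sin(m)^2 - 4.02*sin(m) - 1.86)^2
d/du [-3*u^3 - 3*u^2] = 3*u*(-3*u - 2)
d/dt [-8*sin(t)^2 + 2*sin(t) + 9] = 2*(1 - 8*sin(t))*cos(t)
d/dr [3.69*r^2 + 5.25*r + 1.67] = 7.38*r + 5.25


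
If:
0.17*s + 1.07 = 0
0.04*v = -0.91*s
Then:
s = -6.29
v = 143.19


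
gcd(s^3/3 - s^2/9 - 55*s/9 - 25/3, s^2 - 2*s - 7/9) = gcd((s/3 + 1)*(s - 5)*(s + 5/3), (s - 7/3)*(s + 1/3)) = 1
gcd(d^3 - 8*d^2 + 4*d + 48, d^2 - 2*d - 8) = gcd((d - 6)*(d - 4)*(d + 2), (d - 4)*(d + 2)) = d^2 - 2*d - 8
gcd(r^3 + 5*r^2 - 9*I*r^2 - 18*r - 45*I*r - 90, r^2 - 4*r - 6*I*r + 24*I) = r - 6*I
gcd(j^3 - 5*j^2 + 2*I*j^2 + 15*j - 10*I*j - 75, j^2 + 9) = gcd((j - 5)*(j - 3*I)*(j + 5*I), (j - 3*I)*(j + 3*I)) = j - 3*I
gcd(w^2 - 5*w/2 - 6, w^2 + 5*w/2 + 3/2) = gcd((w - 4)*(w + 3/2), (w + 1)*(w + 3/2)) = w + 3/2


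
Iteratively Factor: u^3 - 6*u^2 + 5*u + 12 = (u - 4)*(u^2 - 2*u - 3) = (u - 4)*(u - 3)*(u + 1)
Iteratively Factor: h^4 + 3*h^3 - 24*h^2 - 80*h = (h)*(h^3 + 3*h^2 - 24*h - 80) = h*(h - 5)*(h^2 + 8*h + 16) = h*(h - 5)*(h + 4)*(h + 4)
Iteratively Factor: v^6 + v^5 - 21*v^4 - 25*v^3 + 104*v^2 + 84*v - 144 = (v + 3)*(v^5 - 2*v^4 - 15*v^3 + 20*v^2 + 44*v - 48) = (v - 1)*(v + 3)*(v^4 - v^3 - 16*v^2 + 4*v + 48) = (v - 1)*(v + 2)*(v + 3)*(v^3 - 3*v^2 - 10*v + 24) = (v - 1)*(v + 2)*(v + 3)^2*(v^2 - 6*v + 8) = (v - 4)*(v - 1)*(v + 2)*(v + 3)^2*(v - 2)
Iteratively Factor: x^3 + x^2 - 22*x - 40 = (x - 5)*(x^2 + 6*x + 8) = (x - 5)*(x + 2)*(x + 4)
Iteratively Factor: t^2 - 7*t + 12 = (t - 3)*(t - 4)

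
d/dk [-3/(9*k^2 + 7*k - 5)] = 3*(18*k + 7)/(9*k^2 + 7*k - 5)^2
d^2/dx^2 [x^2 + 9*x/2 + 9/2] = 2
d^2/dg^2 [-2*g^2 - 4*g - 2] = -4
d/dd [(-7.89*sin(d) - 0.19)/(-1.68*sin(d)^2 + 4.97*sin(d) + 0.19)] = (-0.638400000000004*sin(d) + 6.6276*cos(2*d) - 7.1824)*cos(d)/(-1.68*sin(d)^2 + 4.97*sin(d) + 0.19)^2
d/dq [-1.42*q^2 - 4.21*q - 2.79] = -2.84*q - 4.21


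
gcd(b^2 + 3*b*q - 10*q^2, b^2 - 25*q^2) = b + 5*q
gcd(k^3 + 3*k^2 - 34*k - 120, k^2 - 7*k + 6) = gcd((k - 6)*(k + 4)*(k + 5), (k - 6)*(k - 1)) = k - 6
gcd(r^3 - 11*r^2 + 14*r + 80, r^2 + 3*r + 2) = r + 2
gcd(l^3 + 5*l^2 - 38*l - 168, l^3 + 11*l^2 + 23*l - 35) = l + 7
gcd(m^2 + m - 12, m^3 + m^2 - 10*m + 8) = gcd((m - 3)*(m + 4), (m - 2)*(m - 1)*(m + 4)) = m + 4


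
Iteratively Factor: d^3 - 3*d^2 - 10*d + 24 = (d + 3)*(d^2 - 6*d + 8) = (d - 4)*(d + 3)*(d - 2)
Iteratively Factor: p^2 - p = (p)*(p - 1)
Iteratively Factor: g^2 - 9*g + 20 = (g - 5)*(g - 4)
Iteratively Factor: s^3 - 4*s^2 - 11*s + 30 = (s - 5)*(s^2 + s - 6) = (s - 5)*(s - 2)*(s + 3)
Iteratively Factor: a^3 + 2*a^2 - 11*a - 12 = (a - 3)*(a^2 + 5*a + 4) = (a - 3)*(a + 1)*(a + 4)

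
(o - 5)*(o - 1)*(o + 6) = o^3 - 31*o + 30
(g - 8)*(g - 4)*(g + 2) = g^3 - 10*g^2 + 8*g + 64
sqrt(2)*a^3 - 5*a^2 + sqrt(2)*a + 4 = (a - 2*sqrt(2))*(a - sqrt(2))*(sqrt(2)*a + 1)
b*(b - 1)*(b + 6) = b^3 + 5*b^2 - 6*b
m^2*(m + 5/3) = m^3 + 5*m^2/3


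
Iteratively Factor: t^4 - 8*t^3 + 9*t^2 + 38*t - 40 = (t - 5)*(t^3 - 3*t^2 - 6*t + 8) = (t - 5)*(t - 1)*(t^2 - 2*t - 8) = (t - 5)*(t - 4)*(t - 1)*(t + 2)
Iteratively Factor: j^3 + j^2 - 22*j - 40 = (j + 2)*(j^2 - j - 20) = (j - 5)*(j + 2)*(j + 4)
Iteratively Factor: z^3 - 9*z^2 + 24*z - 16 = (z - 4)*(z^2 - 5*z + 4) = (z - 4)^2*(z - 1)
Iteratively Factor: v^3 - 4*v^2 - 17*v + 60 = (v - 5)*(v^2 + v - 12) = (v - 5)*(v - 3)*(v + 4)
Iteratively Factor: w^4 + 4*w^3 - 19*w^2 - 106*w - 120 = (w + 2)*(w^3 + 2*w^2 - 23*w - 60) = (w + 2)*(w + 4)*(w^2 - 2*w - 15) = (w - 5)*(w + 2)*(w + 4)*(w + 3)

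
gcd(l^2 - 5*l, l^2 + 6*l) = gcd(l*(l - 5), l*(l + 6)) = l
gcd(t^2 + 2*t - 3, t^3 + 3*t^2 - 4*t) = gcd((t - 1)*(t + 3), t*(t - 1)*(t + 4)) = t - 1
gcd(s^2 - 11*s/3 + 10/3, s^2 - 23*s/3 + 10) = s - 5/3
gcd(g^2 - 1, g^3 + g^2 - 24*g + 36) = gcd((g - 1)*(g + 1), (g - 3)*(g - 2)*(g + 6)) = 1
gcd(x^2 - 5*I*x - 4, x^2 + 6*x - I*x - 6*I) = x - I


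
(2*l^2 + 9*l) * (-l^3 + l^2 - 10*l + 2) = -2*l^5 - 7*l^4 - 11*l^3 - 86*l^2 + 18*l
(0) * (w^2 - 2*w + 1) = 0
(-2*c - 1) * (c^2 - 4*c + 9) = -2*c^3 + 7*c^2 - 14*c - 9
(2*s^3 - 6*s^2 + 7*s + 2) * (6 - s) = -2*s^4 + 18*s^3 - 43*s^2 + 40*s + 12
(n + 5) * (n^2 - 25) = n^3 + 5*n^2 - 25*n - 125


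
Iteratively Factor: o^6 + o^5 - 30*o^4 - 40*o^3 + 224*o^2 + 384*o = (o + 3)*(o^5 - 2*o^4 - 24*o^3 + 32*o^2 + 128*o) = (o + 3)*(o + 4)*(o^4 - 6*o^3 + 32*o) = (o - 4)*(o + 3)*(o + 4)*(o^3 - 2*o^2 - 8*o) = (o - 4)*(o + 2)*(o + 3)*(o + 4)*(o^2 - 4*o) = o*(o - 4)*(o + 2)*(o + 3)*(o + 4)*(o - 4)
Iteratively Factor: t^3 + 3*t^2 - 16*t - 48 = (t + 4)*(t^2 - t - 12) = (t - 4)*(t + 4)*(t + 3)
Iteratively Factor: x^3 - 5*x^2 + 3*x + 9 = (x - 3)*(x^2 - 2*x - 3) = (x - 3)^2*(x + 1)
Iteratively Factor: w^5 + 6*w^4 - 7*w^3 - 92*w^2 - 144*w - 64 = (w + 4)*(w^4 + 2*w^3 - 15*w^2 - 32*w - 16) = (w + 1)*(w + 4)*(w^3 + w^2 - 16*w - 16) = (w - 4)*(w + 1)*(w + 4)*(w^2 + 5*w + 4) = (w - 4)*(w + 1)*(w + 4)^2*(w + 1)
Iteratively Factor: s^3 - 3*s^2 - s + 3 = (s + 1)*(s^2 - 4*s + 3) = (s - 3)*(s + 1)*(s - 1)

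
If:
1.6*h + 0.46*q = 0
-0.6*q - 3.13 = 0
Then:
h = 1.50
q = -5.22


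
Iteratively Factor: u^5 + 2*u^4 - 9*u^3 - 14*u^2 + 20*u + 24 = (u + 2)*(u^4 - 9*u^2 + 4*u + 12) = (u + 2)*(u + 3)*(u^3 - 3*u^2 + 4) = (u - 2)*(u + 2)*(u + 3)*(u^2 - u - 2) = (u - 2)^2*(u + 2)*(u + 3)*(u + 1)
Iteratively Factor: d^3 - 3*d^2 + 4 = (d - 2)*(d^2 - d - 2) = (d - 2)^2*(d + 1)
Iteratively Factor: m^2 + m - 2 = (m - 1)*(m + 2)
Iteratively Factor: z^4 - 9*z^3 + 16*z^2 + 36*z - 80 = (z - 5)*(z^3 - 4*z^2 - 4*z + 16) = (z - 5)*(z - 4)*(z^2 - 4) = (z - 5)*(z - 4)*(z - 2)*(z + 2)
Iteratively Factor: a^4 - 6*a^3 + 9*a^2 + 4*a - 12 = (a - 2)*(a^3 - 4*a^2 + a + 6) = (a - 2)^2*(a^2 - 2*a - 3) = (a - 2)^2*(a + 1)*(a - 3)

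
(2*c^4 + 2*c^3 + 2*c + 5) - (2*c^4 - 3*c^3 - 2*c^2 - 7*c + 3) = 5*c^3 + 2*c^2 + 9*c + 2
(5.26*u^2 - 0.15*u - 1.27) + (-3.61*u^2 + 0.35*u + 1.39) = 1.65*u^2 + 0.2*u + 0.12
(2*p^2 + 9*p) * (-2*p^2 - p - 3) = -4*p^4 - 20*p^3 - 15*p^2 - 27*p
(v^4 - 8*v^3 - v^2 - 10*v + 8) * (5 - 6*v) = -6*v^5 + 53*v^4 - 34*v^3 + 55*v^2 - 98*v + 40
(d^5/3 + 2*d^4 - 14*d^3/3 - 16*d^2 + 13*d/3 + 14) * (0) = 0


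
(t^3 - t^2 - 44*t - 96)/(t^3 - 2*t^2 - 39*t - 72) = (t + 4)/(t + 3)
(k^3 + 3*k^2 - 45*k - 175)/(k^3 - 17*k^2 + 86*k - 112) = (k^2 + 10*k + 25)/(k^2 - 10*k + 16)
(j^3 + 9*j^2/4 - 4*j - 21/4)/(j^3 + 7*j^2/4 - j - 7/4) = (4*j^2 + 5*j - 21)/(4*j^2 + 3*j - 7)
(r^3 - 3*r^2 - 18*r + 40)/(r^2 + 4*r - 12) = (r^2 - r - 20)/(r + 6)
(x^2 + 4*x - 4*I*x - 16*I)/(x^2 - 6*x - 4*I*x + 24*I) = (x + 4)/(x - 6)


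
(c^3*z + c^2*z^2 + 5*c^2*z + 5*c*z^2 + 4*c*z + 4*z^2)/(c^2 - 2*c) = z*(c^3 + c^2*z + 5*c^2 + 5*c*z + 4*c + 4*z)/(c*(c - 2))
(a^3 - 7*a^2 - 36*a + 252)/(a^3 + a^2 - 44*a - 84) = (a - 6)/(a + 2)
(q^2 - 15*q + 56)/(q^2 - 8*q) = (q - 7)/q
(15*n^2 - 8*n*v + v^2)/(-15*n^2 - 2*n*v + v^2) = (-3*n + v)/(3*n + v)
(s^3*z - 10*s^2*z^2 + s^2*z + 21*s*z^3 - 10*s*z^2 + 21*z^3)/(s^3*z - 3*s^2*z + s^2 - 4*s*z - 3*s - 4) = z*(s^2 - 10*s*z + 21*z^2)/(s^2*z - 4*s*z + s - 4)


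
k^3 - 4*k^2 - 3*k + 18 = (k - 3)^2*(k + 2)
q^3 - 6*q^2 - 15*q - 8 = (q - 8)*(q + 1)^2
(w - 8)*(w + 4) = w^2 - 4*w - 32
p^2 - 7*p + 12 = (p - 4)*(p - 3)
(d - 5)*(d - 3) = d^2 - 8*d + 15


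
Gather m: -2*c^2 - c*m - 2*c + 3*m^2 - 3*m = -2*c^2 - 2*c + 3*m^2 + m*(-c - 3)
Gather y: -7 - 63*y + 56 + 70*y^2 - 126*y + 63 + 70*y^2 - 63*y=140*y^2 - 252*y + 112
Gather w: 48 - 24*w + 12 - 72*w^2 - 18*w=-72*w^2 - 42*w + 60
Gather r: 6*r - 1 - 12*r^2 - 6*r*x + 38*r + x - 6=-12*r^2 + r*(44 - 6*x) + x - 7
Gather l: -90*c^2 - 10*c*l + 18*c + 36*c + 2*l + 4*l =-90*c^2 + 54*c + l*(6 - 10*c)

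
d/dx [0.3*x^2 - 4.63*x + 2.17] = 0.6*x - 4.63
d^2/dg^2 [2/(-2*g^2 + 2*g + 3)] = 8*(-2*g^2 + 2*g + 2*(2*g - 1)^2 + 3)/(-2*g^2 + 2*g + 3)^3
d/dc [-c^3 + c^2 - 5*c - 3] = -3*c^2 + 2*c - 5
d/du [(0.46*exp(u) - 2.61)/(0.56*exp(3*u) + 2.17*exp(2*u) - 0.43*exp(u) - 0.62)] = (-0.5152*exp(3*u) + 3.3866*exp(2*u) + 11.3274*exp(u) - 1.4075)*exp(u)/(0.3136*exp(6*u) + 2.4304*exp(5*u) + 4.2273*exp(4*u) - 2.5606*exp(3*u) - 2.5059*exp(2*u) + 0.5332*exp(u) + 0.3844)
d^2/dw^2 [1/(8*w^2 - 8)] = (3*w^2 + 1)/(4*(w^2 - 1)^3)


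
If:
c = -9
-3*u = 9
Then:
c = -9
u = -3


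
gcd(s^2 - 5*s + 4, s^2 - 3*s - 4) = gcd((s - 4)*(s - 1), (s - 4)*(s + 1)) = s - 4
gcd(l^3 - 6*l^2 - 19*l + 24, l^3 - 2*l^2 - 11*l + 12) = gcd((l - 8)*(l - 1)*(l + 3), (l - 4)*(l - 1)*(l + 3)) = l^2 + 2*l - 3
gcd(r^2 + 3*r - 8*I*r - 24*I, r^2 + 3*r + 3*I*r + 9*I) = r + 3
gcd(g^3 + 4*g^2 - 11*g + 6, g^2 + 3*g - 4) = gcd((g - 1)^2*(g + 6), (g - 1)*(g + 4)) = g - 1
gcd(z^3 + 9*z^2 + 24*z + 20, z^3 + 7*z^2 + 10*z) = z^2 + 7*z + 10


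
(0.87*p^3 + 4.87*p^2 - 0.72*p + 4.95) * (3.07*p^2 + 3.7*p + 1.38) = 2.6709*p^5 + 18.1699*p^4 + 17.0092*p^3 + 19.2531*p^2 + 17.3214*p + 6.831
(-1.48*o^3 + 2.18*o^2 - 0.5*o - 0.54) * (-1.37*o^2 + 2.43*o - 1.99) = 2.0276*o^5 - 6.583*o^4 + 8.9276*o^3 - 4.8134*o^2 - 0.3172*o + 1.0746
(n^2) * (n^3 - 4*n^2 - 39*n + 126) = n^5 - 4*n^4 - 39*n^3 + 126*n^2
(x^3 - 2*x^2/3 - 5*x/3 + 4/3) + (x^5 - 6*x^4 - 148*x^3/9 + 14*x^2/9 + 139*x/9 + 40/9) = x^5 - 6*x^4 - 139*x^3/9 + 8*x^2/9 + 124*x/9 + 52/9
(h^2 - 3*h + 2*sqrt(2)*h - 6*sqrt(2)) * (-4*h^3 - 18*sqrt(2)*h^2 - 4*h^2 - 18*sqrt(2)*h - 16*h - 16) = -4*h^5 - 26*sqrt(2)*h^4 + 8*h^4 - 76*h^3 + 52*sqrt(2)*h^3 + 46*sqrt(2)*h^2 + 176*h^2 + 64*sqrt(2)*h + 264*h + 96*sqrt(2)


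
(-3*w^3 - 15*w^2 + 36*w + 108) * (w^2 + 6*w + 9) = -3*w^5 - 33*w^4 - 81*w^3 + 189*w^2 + 972*w + 972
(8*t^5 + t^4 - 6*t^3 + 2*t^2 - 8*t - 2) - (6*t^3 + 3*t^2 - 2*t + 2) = 8*t^5 + t^4 - 12*t^3 - t^2 - 6*t - 4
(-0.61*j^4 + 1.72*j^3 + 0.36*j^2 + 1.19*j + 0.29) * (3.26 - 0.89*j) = 0.5429*j^5 - 3.5194*j^4 + 5.2868*j^3 + 0.1145*j^2 + 3.6213*j + 0.9454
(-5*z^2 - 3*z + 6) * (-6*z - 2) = 30*z^3 + 28*z^2 - 30*z - 12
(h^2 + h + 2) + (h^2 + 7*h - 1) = 2*h^2 + 8*h + 1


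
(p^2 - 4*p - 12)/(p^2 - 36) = (p + 2)/(p + 6)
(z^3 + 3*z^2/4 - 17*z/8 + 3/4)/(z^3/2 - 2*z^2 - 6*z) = (8*z^2 - 10*z + 3)/(4*z*(z - 6))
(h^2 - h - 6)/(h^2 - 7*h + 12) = (h + 2)/(h - 4)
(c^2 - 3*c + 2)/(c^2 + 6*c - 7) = (c - 2)/(c + 7)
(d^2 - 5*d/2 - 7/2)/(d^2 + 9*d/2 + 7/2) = (2*d - 7)/(2*d + 7)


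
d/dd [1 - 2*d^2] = -4*d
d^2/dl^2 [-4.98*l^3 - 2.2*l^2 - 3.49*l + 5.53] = -29.88*l - 4.4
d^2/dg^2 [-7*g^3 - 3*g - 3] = -42*g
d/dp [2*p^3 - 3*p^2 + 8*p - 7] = 6*p^2 - 6*p + 8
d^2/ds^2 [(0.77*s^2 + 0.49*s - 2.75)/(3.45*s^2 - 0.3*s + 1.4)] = (13.25835*s^3 - 218.70585*s^2 + 2.8773*s + 29.5)/(41.063625*s^6 - 10.71225*s^5 + 50.922*s^4 - 8.721*s^3 + 20.664*s^2 - 1.764*s + 2.744)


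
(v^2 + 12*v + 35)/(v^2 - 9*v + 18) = (v^2 + 12*v + 35)/(v^2 - 9*v + 18)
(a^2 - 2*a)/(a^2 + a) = (a - 2)/(a + 1)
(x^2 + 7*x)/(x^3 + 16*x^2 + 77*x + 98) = x/(x^2 + 9*x + 14)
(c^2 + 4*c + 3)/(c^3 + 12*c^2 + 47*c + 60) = (c + 1)/(c^2 + 9*c + 20)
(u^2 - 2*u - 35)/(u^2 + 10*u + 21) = (u^2 - 2*u - 35)/(u^2 + 10*u + 21)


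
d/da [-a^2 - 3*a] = -2*a - 3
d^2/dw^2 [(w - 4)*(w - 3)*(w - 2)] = 6*w - 18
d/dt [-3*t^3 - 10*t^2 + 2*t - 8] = -9*t^2 - 20*t + 2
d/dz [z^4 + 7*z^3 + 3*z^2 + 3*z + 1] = 4*z^3 + 21*z^2 + 6*z + 3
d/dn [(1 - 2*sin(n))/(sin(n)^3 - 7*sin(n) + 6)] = (4*sin(n)^3 - 3*sin(n)^2 - 5)*cos(n)/(sin(n)^3 - 7*sin(n) + 6)^2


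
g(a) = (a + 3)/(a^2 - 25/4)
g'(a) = -2*a*(a + 3)/(a^2 - 25/4)^2 + 1/(a^2 - 25/4) = 4*(4*a^2 - 8*a*(a + 3) - 25)/(4*a^2 - 25)^2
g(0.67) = -0.63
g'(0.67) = -0.32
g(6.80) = 0.25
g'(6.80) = -0.06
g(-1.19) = -0.37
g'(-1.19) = -0.02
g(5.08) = 0.41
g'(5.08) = -0.16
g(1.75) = -1.49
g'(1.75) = -1.95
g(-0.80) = -0.39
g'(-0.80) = -0.07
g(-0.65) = -0.40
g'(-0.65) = -0.08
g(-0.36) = -0.43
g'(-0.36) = -0.11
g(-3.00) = 0.00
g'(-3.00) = 0.36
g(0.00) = -0.48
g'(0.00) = -0.16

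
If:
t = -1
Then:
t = -1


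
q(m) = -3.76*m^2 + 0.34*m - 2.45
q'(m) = 0.34 - 7.52*m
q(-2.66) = -29.96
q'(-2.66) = 20.34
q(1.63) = -11.89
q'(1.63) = -11.92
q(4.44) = -75.06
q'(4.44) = -33.05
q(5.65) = -120.56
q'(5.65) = -42.15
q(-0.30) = -2.89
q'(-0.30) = 2.60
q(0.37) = -2.84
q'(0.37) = -2.44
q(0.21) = -2.54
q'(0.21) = -1.24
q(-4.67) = -86.04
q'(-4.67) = 35.46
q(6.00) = -135.77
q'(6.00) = -44.78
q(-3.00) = -37.31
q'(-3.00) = 22.90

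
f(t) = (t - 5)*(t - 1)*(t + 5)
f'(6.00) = 71.00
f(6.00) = 55.00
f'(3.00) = -4.00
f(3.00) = -32.00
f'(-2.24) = -5.47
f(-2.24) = 64.74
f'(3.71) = 8.87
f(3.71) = -30.45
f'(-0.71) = -22.07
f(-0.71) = 41.89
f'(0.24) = -25.31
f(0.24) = 18.96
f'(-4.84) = 54.96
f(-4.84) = 9.19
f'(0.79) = -24.71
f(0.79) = 5.12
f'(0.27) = -25.32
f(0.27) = 18.20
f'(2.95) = -4.79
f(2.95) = -31.78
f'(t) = (t - 5)*(t - 1) + (t - 5)*(t + 5) + (t - 1)*(t + 5) = 3*t^2 - 2*t - 25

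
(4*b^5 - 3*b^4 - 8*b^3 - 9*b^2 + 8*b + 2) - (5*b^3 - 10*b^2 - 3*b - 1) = 4*b^5 - 3*b^4 - 13*b^3 + b^2 + 11*b + 3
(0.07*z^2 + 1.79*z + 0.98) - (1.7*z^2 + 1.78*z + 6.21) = -1.63*z^2 + 0.01*z - 5.23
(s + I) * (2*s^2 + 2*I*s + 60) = 2*s^3 + 4*I*s^2 + 58*s + 60*I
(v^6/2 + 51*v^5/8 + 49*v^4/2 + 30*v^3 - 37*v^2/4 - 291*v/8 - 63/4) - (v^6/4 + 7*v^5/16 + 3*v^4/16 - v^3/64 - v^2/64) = v^6/4 + 95*v^5/16 + 389*v^4/16 + 1921*v^3/64 - 591*v^2/64 - 291*v/8 - 63/4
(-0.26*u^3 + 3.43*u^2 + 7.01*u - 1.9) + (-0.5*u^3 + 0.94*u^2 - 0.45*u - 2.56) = -0.76*u^3 + 4.37*u^2 + 6.56*u - 4.46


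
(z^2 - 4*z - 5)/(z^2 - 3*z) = (z^2 - 4*z - 5)/(z*(z - 3))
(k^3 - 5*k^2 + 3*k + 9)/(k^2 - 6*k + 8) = (k^3 - 5*k^2 + 3*k + 9)/(k^2 - 6*k + 8)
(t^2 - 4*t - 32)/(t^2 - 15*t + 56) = (t + 4)/(t - 7)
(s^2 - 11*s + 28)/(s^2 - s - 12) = (s - 7)/(s + 3)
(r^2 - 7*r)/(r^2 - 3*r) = (r - 7)/(r - 3)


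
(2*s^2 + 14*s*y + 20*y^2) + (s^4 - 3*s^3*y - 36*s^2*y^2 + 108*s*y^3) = s^4 - 3*s^3*y - 36*s^2*y^2 + 2*s^2 + 108*s*y^3 + 14*s*y + 20*y^2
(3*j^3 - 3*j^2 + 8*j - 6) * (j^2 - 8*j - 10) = 3*j^5 - 27*j^4 + 2*j^3 - 40*j^2 - 32*j + 60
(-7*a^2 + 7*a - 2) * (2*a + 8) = -14*a^3 - 42*a^2 + 52*a - 16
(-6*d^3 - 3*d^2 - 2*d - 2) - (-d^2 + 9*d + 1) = -6*d^3 - 2*d^2 - 11*d - 3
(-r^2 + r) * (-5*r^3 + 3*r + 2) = 5*r^5 - 5*r^4 - 3*r^3 + r^2 + 2*r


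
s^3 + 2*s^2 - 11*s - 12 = (s - 3)*(s + 1)*(s + 4)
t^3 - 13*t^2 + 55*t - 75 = (t - 5)^2*(t - 3)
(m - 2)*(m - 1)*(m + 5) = m^3 + 2*m^2 - 13*m + 10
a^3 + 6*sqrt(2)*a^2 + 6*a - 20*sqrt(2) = (a - sqrt(2))*(a + 2*sqrt(2))*(a + 5*sqrt(2))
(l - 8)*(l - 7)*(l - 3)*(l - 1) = l^4 - 19*l^3 + 119*l^2 - 269*l + 168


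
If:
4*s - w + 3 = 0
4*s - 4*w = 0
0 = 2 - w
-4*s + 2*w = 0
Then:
No Solution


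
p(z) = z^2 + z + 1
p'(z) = 2*z + 1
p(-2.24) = 3.78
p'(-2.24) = -3.48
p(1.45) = 4.55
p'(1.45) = 3.90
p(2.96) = 12.72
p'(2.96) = 6.92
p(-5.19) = 22.75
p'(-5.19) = -9.38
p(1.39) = 4.32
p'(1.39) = 3.78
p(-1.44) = 1.63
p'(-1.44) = -1.88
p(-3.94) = 12.58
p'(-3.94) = -6.88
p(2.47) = 9.57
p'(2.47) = 5.94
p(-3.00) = 7.00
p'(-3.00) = -5.00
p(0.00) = 1.00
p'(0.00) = 1.00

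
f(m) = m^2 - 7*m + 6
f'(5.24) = 3.48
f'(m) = 2*m - 7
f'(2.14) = -2.72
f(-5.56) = 75.83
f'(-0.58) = -8.16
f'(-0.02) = -7.04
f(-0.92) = 13.29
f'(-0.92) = -8.84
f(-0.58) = 10.40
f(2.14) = -4.40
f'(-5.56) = -18.12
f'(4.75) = 2.50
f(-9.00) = 150.00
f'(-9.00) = -25.00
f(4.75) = -4.69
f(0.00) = 6.00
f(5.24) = -3.22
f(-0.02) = 6.14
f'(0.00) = -7.00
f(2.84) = -5.81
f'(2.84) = -1.32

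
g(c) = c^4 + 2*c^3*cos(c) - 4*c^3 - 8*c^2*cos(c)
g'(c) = -2*c^3*sin(c) + 4*c^3 + 8*c^2*sin(c) + 6*c^2*cos(c) - 12*c^2 - 16*c*cos(c)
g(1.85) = -9.56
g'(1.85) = 0.90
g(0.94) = -5.73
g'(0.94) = -8.66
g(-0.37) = -0.89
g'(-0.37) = 4.01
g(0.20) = -0.33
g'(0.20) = -3.29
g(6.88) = 1163.42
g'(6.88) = 725.26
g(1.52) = -9.29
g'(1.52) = -2.76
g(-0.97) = -0.75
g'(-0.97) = -10.69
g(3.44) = -10.13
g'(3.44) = 1.67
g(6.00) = 570.26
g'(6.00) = 587.46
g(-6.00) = 1468.68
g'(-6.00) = -795.25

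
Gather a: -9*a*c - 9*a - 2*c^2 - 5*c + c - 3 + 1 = a*(-9*c - 9) - 2*c^2 - 4*c - 2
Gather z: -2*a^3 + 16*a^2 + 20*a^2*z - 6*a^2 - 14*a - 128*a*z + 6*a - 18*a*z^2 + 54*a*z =-2*a^3 + 10*a^2 - 18*a*z^2 - 8*a + z*(20*a^2 - 74*a)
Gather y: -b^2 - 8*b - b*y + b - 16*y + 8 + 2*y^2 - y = -b^2 - 7*b + 2*y^2 + y*(-b - 17) + 8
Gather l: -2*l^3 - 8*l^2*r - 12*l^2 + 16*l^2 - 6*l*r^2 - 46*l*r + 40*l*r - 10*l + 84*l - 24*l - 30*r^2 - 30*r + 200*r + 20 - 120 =-2*l^3 + l^2*(4 - 8*r) + l*(-6*r^2 - 6*r + 50) - 30*r^2 + 170*r - 100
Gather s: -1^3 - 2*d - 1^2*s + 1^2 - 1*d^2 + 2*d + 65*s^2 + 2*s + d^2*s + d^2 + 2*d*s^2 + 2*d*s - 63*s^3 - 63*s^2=-63*s^3 + s^2*(2*d + 2) + s*(d^2 + 2*d + 1)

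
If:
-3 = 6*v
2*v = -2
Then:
No Solution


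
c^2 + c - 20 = (c - 4)*(c + 5)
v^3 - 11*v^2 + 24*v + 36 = (v - 6)^2*(v + 1)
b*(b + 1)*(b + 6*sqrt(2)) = b^3 + b^2 + 6*sqrt(2)*b^2 + 6*sqrt(2)*b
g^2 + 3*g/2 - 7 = (g - 2)*(g + 7/2)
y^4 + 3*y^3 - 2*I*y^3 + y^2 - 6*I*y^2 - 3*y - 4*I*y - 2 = (y + 1)*(y + 2)*(y - I)^2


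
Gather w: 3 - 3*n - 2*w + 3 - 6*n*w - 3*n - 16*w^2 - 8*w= -6*n - 16*w^2 + w*(-6*n - 10) + 6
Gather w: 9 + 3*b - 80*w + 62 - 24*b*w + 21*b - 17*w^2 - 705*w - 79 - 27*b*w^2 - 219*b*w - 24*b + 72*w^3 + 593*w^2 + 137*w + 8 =72*w^3 + w^2*(576 - 27*b) + w*(-243*b - 648)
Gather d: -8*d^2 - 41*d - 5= -8*d^2 - 41*d - 5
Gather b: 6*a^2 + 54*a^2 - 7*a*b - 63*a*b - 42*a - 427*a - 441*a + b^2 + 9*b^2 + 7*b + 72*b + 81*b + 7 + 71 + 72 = 60*a^2 - 910*a + 10*b^2 + b*(160 - 70*a) + 150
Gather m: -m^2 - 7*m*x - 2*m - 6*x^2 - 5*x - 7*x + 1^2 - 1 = -m^2 + m*(-7*x - 2) - 6*x^2 - 12*x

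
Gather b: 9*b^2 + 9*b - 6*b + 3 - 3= 9*b^2 + 3*b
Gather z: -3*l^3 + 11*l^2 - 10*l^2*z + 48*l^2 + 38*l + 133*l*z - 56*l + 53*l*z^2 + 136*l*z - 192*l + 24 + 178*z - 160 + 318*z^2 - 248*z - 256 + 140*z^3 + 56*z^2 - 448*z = -3*l^3 + 59*l^2 - 210*l + 140*z^3 + z^2*(53*l + 374) + z*(-10*l^2 + 269*l - 518) - 392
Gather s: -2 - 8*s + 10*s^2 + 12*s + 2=10*s^2 + 4*s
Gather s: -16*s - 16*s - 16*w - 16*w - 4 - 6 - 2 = -32*s - 32*w - 12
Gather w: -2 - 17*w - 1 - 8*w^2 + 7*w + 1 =-8*w^2 - 10*w - 2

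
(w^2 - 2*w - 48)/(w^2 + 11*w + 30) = (w - 8)/(w + 5)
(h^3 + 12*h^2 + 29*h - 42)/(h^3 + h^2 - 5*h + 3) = (h^2 + 13*h + 42)/(h^2 + 2*h - 3)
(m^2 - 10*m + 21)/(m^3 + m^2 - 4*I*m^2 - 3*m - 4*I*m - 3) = (m^2 - 10*m + 21)/(m^3 + m^2*(1 - 4*I) - m*(3 + 4*I) - 3)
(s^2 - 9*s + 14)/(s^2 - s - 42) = (s - 2)/(s + 6)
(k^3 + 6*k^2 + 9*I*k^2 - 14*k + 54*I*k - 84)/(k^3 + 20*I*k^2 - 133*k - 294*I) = (k^2 + 2*k*(3 + I) + 12*I)/(k^2 + 13*I*k - 42)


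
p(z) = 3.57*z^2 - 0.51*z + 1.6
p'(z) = 7.14*z - 0.51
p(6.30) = 140.08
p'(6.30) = 44.47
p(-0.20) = 1.84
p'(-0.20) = -1.94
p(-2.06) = 17.80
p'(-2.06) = -15.22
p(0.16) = 1.61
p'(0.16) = 0.63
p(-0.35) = 2.22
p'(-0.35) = -3.01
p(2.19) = 17.61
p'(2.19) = 15.13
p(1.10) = 5.36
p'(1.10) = 7.34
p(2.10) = 16.27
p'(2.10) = 14.48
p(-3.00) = 35.26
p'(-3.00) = -21.93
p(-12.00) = 521.80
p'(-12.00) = -86.19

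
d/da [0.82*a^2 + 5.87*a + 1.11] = 1.64*a + 5.87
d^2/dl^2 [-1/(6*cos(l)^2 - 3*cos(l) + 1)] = 3*(-48*sin(l)^4 + 19*sin(l)^2 - 47*cos(l)/2 + 9*cos(3*l)/2 + 31)/(6*sin(l)^2 + 3*cos(l) - 7)^3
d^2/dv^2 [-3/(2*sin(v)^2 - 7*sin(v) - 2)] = 3*(-16*sin(v)^4 + 42*sin(v)^3 - 41*sin(v)^2 - 70*sin(v) + 106)/(7*sin(v) + cos(2*v) + 1)^3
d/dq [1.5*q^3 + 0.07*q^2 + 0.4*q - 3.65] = 4.5*q^2 + 0.14*q + 0.4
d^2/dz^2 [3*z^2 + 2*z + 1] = 6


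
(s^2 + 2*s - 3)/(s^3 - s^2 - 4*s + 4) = (s + 3)/(s^2 - 4)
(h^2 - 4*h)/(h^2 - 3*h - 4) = h/(h + 1)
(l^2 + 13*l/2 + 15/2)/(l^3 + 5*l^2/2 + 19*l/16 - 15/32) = 16*(l + 5)/(16*l^2 + 16*l - 5)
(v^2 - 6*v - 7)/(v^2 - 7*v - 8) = (v - 7)/(v - 8)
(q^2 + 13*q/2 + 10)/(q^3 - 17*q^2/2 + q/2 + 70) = (q + 4)/(q^2 - 11*q + 28)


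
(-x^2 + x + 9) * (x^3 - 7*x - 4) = -x^5 + x^4 + 16*x^3 - 3*x^2 - 67*x - 36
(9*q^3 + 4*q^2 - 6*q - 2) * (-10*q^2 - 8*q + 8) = -90*q^5 - 112*q^4 + 100*q^3 + 100*q^2 - 32*q - 16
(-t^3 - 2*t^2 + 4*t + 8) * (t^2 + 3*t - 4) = -t^5 - 5*t^4 + 2*t^3 + 28*t^2 + 8*t - 32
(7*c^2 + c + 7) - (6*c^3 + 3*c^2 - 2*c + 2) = -6*c^3 + 4*c^2 + 3*c + 5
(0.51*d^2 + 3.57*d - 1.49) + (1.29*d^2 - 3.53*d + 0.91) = 1.8*d^2 + 0.04*d - 0.58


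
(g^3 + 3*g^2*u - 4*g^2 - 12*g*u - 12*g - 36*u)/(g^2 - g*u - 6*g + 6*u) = (-g^2 - 3*g*u - 2*g - 6*u)/(-g + u)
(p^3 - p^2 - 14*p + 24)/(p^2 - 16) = (p^2 - 5*p + 6)/(p - 4)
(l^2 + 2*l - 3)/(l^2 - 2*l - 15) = (l - 1)/(l - 5)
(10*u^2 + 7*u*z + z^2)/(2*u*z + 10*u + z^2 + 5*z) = (5*u + z)/(z + 5)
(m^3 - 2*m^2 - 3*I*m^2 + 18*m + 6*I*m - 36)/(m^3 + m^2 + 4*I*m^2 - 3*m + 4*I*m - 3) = (m^2 + m*(-2 - 6*I) + 12*I)/(m^2 + m*(1 + I) + I)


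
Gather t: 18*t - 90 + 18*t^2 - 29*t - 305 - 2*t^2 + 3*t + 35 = 16*t^2 - 8*t - 360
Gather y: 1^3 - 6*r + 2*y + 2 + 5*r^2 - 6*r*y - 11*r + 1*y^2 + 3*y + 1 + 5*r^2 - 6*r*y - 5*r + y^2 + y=10*r^2 - 22*r + 2*y^2 + y*(6 - 12*r) + 4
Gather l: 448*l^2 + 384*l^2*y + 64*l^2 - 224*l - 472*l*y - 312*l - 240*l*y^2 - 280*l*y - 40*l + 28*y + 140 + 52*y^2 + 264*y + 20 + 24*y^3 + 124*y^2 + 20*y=l^2*(384*y + 512) + l*(-240*y^2 - 752*y - 576) + 24*y^3 + 176*y^2 + 312*y + 160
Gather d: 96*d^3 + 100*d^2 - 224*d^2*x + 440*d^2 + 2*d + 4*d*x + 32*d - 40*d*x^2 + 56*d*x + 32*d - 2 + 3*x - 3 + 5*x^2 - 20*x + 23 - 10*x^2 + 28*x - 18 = 96*d^3 + d^2*(540 - 224*x) + d*(-40*x^2 + 60*x + 66) - 5*x^2 + 11*x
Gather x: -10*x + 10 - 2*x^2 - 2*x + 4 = -2*x^2 - 12*x + 14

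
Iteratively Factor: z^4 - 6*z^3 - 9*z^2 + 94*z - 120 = (z - 2)*(z^3 - 4*z^2 - 17*z + 60) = (z - 5)*(z - 2)*(z^2 + z - 12) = (z - 5)*(z - 3)*(z - 2)*(z + 4)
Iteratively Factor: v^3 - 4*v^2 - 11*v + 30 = (v - 2)*(v^2 - 2*v - 15) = (v - 2)*(v + 3)*(v - 5)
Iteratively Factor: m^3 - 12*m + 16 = (m - 2)*(m^2 + 2*m - 8) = (m - 2)*(m + 4)*(m - 2)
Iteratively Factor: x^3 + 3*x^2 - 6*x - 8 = (x - 2)*(x^2 + 5*x + 4) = (x - 2)*(x + 1)*(x + 4)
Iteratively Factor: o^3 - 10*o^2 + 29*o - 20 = (o - 1)*(o^2 - 9*o + 20) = (o - 4)*(o - 1)*(o - 5)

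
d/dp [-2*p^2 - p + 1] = -4*p - 1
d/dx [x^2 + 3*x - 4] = 2*x + 3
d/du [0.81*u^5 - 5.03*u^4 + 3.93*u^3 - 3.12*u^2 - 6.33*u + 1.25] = 4.05*u^4 - 20.12*u^3 + 11.79*u^2 - 6.24*u - 6.33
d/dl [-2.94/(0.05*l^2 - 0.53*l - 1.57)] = (0.294*l - 1.5582)/(-0.05*l^2 + 0.53*l + 1.57)^2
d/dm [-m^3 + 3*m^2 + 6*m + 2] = -3*m^2 + 6*m + 6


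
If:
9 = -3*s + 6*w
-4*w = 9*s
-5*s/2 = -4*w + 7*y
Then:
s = -6/11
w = 27/22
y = 69/77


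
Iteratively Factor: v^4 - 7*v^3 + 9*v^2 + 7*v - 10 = (v + 1)*(v^3 - 8*v^2 + 17*v - 10) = (v - 1)*(v + 1)*(v^2 - 7*v + 10) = (v - 2)*(v - 1)*(v + 1)*(v - 5)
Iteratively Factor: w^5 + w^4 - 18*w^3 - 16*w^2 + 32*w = (w + 4)*(w^4 - 3*w^3 - 6*w^2 + 8*w) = w*(w + 4)*(w^3 - 3*w^2 - 6*w + 8) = w*(w - 1)*(w + 4)*(w^2 - 2*w - 8) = w*(w - 4)*(w - 1)*(w + 4)*(w + 2)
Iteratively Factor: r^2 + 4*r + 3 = (r + 1)*(r + 3)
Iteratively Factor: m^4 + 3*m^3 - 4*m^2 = (m)*(m^3 + 3*m^2 - 4*m) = m*(m - 1)*(m^2 + 4*m) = m*(m - 1)*(m + 4)*(m)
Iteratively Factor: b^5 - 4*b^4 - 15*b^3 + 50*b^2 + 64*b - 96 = (b + 2)*(b^4 - 6*b^3 - 3*b^2 + 56*b - 48) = (b - 4)*(b + 2)*(b^3 - 2*b^2 - 11*b + 12) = (b - 4)^2*(b + 2)*(b^2 + 2*b - 3) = (b - 4)^2*(b + 2)*(b + 3)*(b - 1)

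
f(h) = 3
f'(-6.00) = 0.00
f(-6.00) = 3.00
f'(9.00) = 0.00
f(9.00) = 3.00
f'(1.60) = 0.00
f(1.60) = 3.00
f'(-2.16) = 0.00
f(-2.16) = 3.00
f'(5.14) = 0.00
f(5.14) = 3.00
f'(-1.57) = 0.00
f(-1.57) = 3.00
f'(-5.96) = 0.00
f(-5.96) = 3.00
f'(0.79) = 0.00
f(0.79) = 3.00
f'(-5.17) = 0.00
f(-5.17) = 3.00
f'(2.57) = 0.00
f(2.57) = 3.00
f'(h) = 0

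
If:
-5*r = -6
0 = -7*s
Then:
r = 6/5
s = 0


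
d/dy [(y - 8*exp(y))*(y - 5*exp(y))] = -13*y*exp(y) + 2*y + 80*exp(2*y) - 13*exp(y)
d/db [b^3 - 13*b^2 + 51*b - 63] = 3*b^2 - 26*b + 51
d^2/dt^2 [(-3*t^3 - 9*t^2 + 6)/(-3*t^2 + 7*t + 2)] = 12*(59*t^3 + 21*t^2 + 69*t - 49)/(27*t^6 - 189*t^5 + 387*t^4 - 91*t^3 - 258*t^2 - 84*t - 8)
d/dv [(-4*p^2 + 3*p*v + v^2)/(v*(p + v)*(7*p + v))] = (28*p^4 + 64*p^3*v - 5*p^2*v^2 - 6*p*v^3 - v^4)/(v^2*(49*p^4 + 112*p^3*v + 78*p^2*v^2 + 16*p*v^3 + v^4))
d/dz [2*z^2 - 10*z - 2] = 4*z - 10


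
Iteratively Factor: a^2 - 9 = (a - 3)*(a + 3)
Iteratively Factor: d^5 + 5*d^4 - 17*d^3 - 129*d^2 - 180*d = (d + 4)*(d^4 + d^3 - 21*d^2 - 45*d) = (d + 3)*(d + 4)*(d^3 - 2*d^2 - 15*d) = d*(d + 3)*(d + 4)*(d^2 - 2*d - 15) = d*(d - 5)*(d + 3)*(d + 4)*(d + 3)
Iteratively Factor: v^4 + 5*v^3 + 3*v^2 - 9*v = (v - 1)*(v^3 + 6*v^2 + 9*v) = (v - 1)*(v + 3)*(v^2 + 3*v) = v*(v - 1)*(v + 3)*(v + 3)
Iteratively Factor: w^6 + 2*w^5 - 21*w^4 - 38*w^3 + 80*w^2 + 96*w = (w)*(w^5 + 2*w^4 - 21*w^3 - 38*w^2 + 80*w + 96) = w*(w - 2)*(w^4 + 4*w^3 - 13*w^2 - 64*w - 48) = w*(w - 2)*(w + 1)*(w^3 + 3*w^2 - 16*w - 48) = w*(w - 2)*(w + 1)*(w + 4)*(w^2 - w - 12) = w*(w - 4)*(w - 2)*(w + 1)*(w + 4)*(w + 3)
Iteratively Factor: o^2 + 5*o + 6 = (o + 2)*(o + 3)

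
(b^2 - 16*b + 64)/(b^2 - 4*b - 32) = (b - 8)/(b + 4)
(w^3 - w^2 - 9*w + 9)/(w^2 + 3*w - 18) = (w^2 + 2*w - 3)/(w + 6)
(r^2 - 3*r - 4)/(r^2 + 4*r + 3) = (r - 4)/(r + 3)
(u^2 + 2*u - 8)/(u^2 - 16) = (u - 2)/(u - 4)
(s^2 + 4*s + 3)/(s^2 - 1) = (s + 3)/(s - 1)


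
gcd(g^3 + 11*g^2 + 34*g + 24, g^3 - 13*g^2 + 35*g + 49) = g + 1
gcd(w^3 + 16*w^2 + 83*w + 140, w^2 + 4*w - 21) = w + 7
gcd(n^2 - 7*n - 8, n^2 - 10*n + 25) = 1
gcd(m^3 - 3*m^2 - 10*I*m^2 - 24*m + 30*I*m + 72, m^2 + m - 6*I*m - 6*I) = m - 6*I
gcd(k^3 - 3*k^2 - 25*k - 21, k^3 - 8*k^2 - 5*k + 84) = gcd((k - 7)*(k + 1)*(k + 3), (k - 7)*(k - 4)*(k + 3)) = k^2 - 4*k - 21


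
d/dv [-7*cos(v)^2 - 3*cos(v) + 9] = (14*cos(v) + 3)*sin(v)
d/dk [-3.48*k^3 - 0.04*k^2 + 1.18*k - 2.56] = -10.44*k^2 - 0.08*k + 1.18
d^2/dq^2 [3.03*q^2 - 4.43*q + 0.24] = 6.06000000000000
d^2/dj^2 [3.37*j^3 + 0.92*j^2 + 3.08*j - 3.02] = 20.22*j + 1.84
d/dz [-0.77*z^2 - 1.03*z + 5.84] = -1.54*z - 1.03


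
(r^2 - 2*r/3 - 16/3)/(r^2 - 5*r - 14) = (r - 8/3)/(r - 7)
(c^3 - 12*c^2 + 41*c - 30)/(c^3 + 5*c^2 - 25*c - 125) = (c^2 - 7*c + 6)/(c^2 + 10*c + 25)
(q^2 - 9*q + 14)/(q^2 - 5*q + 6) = (q - 7)/(q - 3)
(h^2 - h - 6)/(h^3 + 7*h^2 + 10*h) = (h - 3)/(h*(h + 5))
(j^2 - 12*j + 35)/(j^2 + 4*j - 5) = (j^2 - 12*j + 35)/(j^2 + 4*j - 5)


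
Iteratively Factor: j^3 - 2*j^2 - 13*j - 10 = (j - 5)*(j^2 + 3*j + 2) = (j - 5)*(j + 2)*(j + 1)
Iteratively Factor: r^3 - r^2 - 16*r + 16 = (r - 4)*(r^2 + 3*r - 4) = (r - 4)*(r - 1)*(r + 4)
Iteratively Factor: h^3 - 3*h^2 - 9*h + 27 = (h + 3)*(h^2 - 6*h + 9) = (h - 3)*(h + 3)*(h - 3)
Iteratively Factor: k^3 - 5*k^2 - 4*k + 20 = (k + 2)*(k^2 - 7*k + 10) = (k - 2)*(k + 2)*(k - 5)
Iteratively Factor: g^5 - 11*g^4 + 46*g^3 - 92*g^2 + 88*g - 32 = (g - 2)*(g^4 - 9*g^3 + 28*g^2 - 36*g + 16) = (g - 2)^2*(g^3 - 7*g^2 + 14*g - 8) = (g - 4)*(g - 2)^2*(g^2 - 3*g + 2) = (g - 4)*(g - 2)^2*(g - 1)*(g - 2)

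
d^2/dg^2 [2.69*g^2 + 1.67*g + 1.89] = 5.38000000000000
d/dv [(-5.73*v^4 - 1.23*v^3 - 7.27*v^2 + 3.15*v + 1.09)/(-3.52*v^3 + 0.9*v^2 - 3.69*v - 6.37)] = (20.1696*v^6 - 10.314*v^5 + 36.7337*v^4 + 177.2538*v^3 + 59.007*v^2 + 90.6578*v - 16.0434)/(12.3904*v^6 - 6.336*v^5 + 26.7876*v^4 + 38.2028*v^3 + 2.1501*v^2 + 47.0106*v + 40.5769)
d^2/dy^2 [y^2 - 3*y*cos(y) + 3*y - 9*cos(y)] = 3*y*cos(y) + 6*sin(y) + 9*cos(y) + 2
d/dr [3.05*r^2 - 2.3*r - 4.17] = 6.1*r - 2.3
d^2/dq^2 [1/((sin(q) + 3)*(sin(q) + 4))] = (-4*sin(q)^4 - 21*sin(q)^3 + 5*sin(q)^2 + 126*sin(q) + 74)/((sin(q) + 3)^3*(sin(q) + 4)^3)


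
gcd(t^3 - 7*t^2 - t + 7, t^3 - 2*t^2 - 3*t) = t + 1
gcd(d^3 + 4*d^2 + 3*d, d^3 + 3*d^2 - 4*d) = d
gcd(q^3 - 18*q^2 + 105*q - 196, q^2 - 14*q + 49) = q^2 - 14*q + 49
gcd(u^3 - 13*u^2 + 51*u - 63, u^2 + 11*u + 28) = 1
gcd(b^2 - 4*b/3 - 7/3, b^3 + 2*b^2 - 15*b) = 1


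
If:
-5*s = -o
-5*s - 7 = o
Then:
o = -7/2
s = -7/10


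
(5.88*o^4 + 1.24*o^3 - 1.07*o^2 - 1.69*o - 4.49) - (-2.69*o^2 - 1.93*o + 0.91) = 5.88*o^4 + 1.24*o^3 + 1.62*o^2 + 0.24*o - 5.4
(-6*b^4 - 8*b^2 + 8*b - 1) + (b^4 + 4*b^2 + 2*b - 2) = -5*b^4 - 4*b^2 + 10*b - 3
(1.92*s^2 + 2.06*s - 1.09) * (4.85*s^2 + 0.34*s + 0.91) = 9.312*s^4 + 10.6438*s^3 - 2.8389*s^2 + 1.504*s - 0.9919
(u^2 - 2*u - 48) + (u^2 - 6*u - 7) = 2*u^2 - 8*u - 55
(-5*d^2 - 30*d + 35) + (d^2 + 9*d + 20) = -4*d^2 - 21*d + 55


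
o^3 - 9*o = o*(o - 3)*(o + 3)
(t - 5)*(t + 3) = t^2 - 2*t - 15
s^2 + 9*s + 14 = (s + 2)*(s + 7)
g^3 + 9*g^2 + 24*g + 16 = (g + 1)*(g + 4)^2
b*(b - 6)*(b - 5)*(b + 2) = b^4 - 9*b^3 + 8*b^2 + 60*b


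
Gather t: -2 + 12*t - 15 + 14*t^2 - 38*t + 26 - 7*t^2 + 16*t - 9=7*t^2 - 10*t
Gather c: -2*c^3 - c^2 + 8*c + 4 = -2*c^3 - c^2 + 8*c + 4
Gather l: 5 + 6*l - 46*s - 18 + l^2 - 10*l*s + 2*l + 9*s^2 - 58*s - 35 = l^2 + l*(8 - 10*s) + 9*s^2 - 104*s - 48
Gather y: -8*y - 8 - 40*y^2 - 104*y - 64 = -40*y^2 - 112*y - 72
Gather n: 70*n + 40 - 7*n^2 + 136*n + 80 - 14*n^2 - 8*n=-21*n^2 + 198*n + 120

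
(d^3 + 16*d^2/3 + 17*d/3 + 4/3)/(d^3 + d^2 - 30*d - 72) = (3*d^2 + 4*d + 1)/(3*(d^2 - 3*d - 18))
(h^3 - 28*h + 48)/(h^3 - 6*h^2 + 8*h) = (h + 6)/h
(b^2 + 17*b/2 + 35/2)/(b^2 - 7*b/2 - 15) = (2*b^2 + 17*b + 35)/(2*b^2 - 7*b - 30)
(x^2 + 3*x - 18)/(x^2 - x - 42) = (x - 3)/(x - 7)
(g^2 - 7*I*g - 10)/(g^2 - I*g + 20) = (g - 2*I)/(g + 4*I)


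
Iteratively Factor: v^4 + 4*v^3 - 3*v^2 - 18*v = (v - 2)*(v^3 + 6*v^2 + 9*v) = (v - 2)*(v + 3)*(v^2 + 3*v) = v*(v - 2)*(v + 3)*(v + 3)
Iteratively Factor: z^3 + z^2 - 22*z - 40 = (z - 5)*(z^2 + 6*z + 8) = (z - 5)*(z + 2)*(z + 4)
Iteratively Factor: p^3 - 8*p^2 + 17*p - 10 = (p - 1)*(p^2 - 7*p + 10) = (p - 5)*(p - 1)*(p - 2)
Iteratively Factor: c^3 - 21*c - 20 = (c + 4)*(c^2 - 4*c - 5) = (c - 5)*(c + 4)*(c + 1)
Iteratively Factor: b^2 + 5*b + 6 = (b + 2)*(b + 3)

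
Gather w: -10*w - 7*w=-17*w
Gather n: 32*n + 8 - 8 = 32*n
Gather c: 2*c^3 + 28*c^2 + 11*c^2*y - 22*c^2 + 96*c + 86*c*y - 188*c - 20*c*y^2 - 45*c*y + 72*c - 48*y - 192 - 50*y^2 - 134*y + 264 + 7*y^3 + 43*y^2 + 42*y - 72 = 2*c^3 + c^2*(11*y + 6) + c*(-20*y^2 + 41*y - 20) + 7*y^3 - 7*y^2 - 140*y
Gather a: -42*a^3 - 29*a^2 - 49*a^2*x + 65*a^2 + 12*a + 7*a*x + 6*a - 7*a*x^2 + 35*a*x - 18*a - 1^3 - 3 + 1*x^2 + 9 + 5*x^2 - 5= -42*a^3 + a^2*(36 - 49*x) + a*(-7*x^2 + 42*x) + 6*x^2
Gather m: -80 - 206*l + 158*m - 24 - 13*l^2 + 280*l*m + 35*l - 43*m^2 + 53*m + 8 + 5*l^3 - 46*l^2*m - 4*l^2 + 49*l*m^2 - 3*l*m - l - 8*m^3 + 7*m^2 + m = 5*l^3 - 17*l^2 - 172*l - 8*m^3 + m^2*(49*l - 36) + m*(-46*l^2 + 277*l + 212) - 96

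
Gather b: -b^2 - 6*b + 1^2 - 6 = -b^2 - 6*b - 5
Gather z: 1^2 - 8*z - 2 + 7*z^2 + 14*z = 7*z^2 + 6*z - 1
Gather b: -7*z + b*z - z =b*z - 8*z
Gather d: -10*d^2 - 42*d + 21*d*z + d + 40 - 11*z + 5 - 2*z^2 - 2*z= -10*d^2 + d*(21*z - 41) - 2*z^2 - 13*z + 45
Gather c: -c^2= -c^2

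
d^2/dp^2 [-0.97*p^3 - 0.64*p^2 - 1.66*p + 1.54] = -5.82*p - 1.28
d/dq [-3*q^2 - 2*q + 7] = -6*q - 2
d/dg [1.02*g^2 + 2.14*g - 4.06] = 2.04*g + 2.14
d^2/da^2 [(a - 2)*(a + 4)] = 2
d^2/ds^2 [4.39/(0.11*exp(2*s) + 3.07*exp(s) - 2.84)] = (4.39*(0.22*exp(s) + 3.07)*(0.44*exp(s) + 6.14)*exp(s) - (1.9316*exp(s) + 13.4773)*(0.11*exp(2*s) + 3.07*exp(s) - 2.84))*exp(s)/(0.11*exp(2*s) + 3.07*exp(s) - 2.84)^3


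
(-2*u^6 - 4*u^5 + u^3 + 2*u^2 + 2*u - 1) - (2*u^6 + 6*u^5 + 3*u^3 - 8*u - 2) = -4*u^6 - 10*u^5 - 2*u^3 + 2*u^2 + 10*u + 1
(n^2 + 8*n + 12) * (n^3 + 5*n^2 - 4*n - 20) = n^5 + 13*n^4 + 48*n^3 + 8*n^2 - 208*n - 240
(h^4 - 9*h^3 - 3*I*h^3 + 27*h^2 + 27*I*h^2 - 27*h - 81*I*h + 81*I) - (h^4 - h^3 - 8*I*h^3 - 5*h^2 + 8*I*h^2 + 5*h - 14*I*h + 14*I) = -8*h^3 + 5*I*h^3 + 32*h^2 + 19*I*h^2 - 32*h - 67*I*h + 67*I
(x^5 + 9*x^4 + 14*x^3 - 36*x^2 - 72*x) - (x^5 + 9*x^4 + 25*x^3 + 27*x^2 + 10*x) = -11*x^3 - 63*x^2 - 82*x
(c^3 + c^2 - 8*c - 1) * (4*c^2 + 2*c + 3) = 4*c^5 + 6*c^4 - 27*c^3 - 17*c^2 - 26*c - 3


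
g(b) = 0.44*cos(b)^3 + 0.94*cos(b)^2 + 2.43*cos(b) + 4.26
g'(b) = -1.32*sin(b)*cos(b)^2 - 1.88*sin(b)*cos(b) - 2.43*sin(b)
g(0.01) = 8.07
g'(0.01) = -0.06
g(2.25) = 3.00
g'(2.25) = -1.38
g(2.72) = 2.49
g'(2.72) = -0.74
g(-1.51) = 4.41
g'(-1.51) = 2.54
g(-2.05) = 3.30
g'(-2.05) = 1.64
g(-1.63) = 4.12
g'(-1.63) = 2.32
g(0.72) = 6.81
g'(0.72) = -3.03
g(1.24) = 5.16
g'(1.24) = -3.01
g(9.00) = 2.49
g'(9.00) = -0.75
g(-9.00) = 2.49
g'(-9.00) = 0.75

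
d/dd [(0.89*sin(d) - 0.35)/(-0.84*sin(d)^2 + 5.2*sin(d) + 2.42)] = (0.7476*sin(d)^2 - 0.588*sin(d) + 3.9738)*cos(d)/(0.7056*sin(d)^4 - 8.736*sin(d)^3 + 22.9744*sin(d)^2 + 25.168*sin(d) + 5.8564)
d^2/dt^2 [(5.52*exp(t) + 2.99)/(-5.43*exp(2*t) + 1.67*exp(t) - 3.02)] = (-162.756648*exp(4*t) - 402.695316*exp(3*t) + 624.462489*exp(2*t) + 159.948877*exp(t) - 65.424374)*exp(t)/(160.103007*exp(6*t) - 147.719349*exp(5*t) + 312.564375*exp(4*t) - 168.971435*exp(3*t) + 173.83875*exp(2*t) - 45.693204*exp(t) + 27.543608)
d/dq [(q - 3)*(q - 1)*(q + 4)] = 3*q^2 - 13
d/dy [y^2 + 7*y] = 2*y + 7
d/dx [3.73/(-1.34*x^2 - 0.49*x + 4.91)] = (9.9964*x + 1.8277)/(1.34*x^2 + 0.49*x - 4.91)^2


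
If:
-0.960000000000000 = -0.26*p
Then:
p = 3.69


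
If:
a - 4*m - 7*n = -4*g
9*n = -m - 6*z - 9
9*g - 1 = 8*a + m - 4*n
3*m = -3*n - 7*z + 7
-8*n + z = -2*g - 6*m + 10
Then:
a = -29865/5296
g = -20477/5296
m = -4425/5296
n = -13439/5296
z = 1619/662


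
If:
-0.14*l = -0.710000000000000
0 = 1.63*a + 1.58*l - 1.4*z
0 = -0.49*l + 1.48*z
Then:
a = -3.47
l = 5.07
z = 1.68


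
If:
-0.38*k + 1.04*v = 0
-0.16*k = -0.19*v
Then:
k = 0.00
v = 0.00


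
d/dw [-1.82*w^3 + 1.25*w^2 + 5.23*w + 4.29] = -5.46*w^2 + 2.5*w + 5.23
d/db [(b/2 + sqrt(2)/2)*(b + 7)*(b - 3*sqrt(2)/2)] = 3*b^2/2 - sqrt(2)*b/2 + 7*b - 7*sqrt(2)/4 - 3/2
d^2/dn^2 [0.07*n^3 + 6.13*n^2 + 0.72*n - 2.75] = 0.42*n + 12.26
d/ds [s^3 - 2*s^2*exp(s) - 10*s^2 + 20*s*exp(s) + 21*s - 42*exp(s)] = -2*s^2*exp(s) + 3*s^2 + 16*s*exp(s) - 20*s - 22*exp(s) + 21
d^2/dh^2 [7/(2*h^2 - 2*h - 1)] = 28*(2*h^2 - 2*h - 2*(2*h - 1)^2 - 1)/(-2*h^2 + 2*h + 1)^3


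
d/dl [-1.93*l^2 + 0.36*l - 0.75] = 0.36 - 3.86*l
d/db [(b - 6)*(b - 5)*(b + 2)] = 3*b^2 - 18*b + 8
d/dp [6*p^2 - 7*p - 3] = 12*p - 7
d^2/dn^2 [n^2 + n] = 2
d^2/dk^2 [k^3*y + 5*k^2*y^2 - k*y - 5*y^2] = 2*y*(3*k + 5*y)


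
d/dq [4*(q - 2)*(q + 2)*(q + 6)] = 12*q^2 + 48*q - 16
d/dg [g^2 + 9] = 2*g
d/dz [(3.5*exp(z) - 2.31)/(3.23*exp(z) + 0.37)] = 8.7563*exp(z)/(3.23*exp(z) + 0.37)^2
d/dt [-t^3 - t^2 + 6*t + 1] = -3*t^2 - 2*t + 6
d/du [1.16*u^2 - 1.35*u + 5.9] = 2.32*u - 1.35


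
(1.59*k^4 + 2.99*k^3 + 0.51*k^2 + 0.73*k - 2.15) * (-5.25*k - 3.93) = -8.3475*k^5 - 21.9462*k^4 - 14.4282*k^3 - 5.8368*k^2 + 8.4186*k + 8.4495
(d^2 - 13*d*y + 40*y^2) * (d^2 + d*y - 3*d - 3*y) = d^4 - 12*d^3*y - 3*d^3 + 27*d^2*y^2 + 36*d^2*y + 40*d*y^3 - 81*d*y^2 - 120*y^3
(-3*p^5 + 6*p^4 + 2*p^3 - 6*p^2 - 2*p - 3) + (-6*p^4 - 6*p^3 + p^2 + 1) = -3*p^5 - 4*p^3 - 5*p^2 - 2*p - 2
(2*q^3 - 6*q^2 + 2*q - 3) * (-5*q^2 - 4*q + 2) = -10*q^5 + 22*q^4 + 18*q^3 - 5*q^2 + 16*q - 6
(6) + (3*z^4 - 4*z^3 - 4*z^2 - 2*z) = 3*z^4 - 4*z^3 - 4*z^2 - 2*z + 6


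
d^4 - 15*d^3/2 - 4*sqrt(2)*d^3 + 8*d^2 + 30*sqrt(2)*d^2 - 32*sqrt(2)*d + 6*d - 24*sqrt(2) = (d - 6)*(d - 2)*(d + 1/2)*(d - 4*sqrt(2))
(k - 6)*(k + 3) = k^2 - 3*k - 18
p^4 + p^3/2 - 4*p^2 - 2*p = p*(p - 2)*(p + 1/2)*(p + 2)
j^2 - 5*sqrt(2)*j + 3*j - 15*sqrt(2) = (j + 3)*(j - 5*sqrt(2))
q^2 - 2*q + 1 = (q - 1)^2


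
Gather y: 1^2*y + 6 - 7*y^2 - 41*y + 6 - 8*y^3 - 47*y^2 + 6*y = -8*y^3 - 54*y^2 - 34*y + 12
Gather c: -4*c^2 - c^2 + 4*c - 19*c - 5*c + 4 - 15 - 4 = -5*c^2 - 20*c - 15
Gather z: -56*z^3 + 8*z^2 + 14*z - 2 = -56*z^3 + 8*z^2 + 14*z - 2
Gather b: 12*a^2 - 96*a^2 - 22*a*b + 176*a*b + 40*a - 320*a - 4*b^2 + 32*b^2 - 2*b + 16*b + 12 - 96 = -84*a^2 - 280*a + 28*b^2 + b*(154*a + 14) - 84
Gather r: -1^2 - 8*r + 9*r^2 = 9*r^2 - 8*r - 1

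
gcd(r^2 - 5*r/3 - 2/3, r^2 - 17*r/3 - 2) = r + 1/3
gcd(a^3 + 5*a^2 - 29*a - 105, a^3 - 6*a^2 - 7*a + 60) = a^2 - 2*a - 15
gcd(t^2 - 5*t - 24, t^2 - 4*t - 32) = t - 8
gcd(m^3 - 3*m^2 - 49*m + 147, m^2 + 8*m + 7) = m + 7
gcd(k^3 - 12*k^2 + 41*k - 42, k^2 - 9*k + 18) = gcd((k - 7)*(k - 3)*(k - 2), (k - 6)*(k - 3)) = k - 3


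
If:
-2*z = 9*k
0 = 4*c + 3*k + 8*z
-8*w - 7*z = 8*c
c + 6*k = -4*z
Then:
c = 0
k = 0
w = 0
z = 0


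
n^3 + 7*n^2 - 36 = (n - 2)*(n + 3)*(n + 6)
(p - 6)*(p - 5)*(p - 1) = p^3 - 12*p^2 + 41*p - 30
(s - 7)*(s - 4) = s^2 - 11*s + 28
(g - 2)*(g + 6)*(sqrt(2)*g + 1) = sqrt(2)*g^3 + g^2 + 4*sqrt(2)*g^2 - 12*sqrt(2)*g + 4*g - 12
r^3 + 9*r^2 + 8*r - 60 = (r - 2)*(r + 5)*(r + 6)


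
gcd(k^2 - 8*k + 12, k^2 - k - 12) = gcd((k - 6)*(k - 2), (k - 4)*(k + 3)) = 1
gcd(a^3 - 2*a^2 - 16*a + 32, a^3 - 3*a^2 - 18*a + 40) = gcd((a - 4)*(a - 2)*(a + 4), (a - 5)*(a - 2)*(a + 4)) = a^2 + 2*a - 8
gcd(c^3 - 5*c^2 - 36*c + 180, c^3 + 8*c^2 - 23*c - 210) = c^2 + c - 30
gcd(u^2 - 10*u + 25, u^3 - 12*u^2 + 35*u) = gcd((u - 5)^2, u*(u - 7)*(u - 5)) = u - 5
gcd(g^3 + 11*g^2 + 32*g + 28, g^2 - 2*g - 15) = 1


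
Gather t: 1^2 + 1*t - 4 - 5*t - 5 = -4*t - 8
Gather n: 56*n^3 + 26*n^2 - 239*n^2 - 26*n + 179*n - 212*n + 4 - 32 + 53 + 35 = 56*n^3 - 213*n^2 - 59*n + 60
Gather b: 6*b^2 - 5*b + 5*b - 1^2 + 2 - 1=6*b^2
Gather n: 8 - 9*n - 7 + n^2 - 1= n^2 - 9*n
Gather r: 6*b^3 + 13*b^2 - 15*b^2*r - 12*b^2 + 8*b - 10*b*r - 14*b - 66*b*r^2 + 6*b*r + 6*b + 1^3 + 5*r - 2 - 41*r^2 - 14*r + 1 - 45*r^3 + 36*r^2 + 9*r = 6*b^3 + b^2 - 45*r^3 + r^2*(-66*b - 5) + r*(-15*b^2 - 4*b)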